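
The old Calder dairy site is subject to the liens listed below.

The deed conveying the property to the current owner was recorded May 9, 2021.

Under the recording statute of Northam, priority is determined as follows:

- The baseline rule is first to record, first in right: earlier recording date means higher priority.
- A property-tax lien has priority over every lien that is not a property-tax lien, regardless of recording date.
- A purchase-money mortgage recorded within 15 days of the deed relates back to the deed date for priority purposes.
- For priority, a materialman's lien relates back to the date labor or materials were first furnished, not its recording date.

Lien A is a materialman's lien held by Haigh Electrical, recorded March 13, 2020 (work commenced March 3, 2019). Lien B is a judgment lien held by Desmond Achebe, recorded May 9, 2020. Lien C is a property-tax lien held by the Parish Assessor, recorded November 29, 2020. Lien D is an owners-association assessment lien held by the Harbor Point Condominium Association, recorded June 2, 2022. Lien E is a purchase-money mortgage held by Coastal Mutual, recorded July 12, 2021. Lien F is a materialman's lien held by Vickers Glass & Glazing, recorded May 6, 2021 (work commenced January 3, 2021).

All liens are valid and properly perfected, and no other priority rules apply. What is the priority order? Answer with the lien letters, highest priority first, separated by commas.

First, effective dates: A is treated as recorded March 3, 2019, the work-commencement date; E was recorded 64 days after the deed, outside the 15-day window, so it keeps its recording date; F is treated as recorded January 3, 2021, the work-commencement date.
C, as a property-tax lien, has superpriority and ranks first.
Among the remaining liens, by effective date: A (March 3, 2019), B (May 9, 2020), F (January 3, 2021), E (July 12, 2021), D (June 2, 2022).

C, A, B, F, E, D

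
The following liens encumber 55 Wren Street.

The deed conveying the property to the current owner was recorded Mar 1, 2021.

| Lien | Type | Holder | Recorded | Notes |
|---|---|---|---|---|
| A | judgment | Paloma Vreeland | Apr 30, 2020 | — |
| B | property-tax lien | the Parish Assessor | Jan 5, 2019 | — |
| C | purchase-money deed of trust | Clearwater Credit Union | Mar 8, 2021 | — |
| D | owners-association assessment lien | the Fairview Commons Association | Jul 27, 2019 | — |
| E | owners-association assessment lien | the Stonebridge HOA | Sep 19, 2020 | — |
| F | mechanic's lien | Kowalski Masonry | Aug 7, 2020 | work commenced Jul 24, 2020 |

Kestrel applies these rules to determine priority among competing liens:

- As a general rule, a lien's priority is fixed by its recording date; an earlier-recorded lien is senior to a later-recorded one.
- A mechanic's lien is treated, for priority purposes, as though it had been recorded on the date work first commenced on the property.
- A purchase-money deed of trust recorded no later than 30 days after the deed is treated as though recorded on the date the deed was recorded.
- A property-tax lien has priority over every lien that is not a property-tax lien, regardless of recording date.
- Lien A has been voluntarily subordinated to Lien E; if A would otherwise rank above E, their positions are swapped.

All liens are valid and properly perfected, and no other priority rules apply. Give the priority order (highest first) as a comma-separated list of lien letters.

B, D, E, F, A, C

Effective dates: C relates back to the deed date Mar 1, 2021; F's effective date is Jul 24, 2020, when work began.
B, as a property-tax lien, has superpriority and ranks first.
Among the remaining liens, by effective date: D (Jul 27, 2019), A (Apr 30, 2020), F (Jul 24, 2020), E (Sep 19, 2020), C (Mar 1, 2021).
A would otherwise be senior to E, so under the subordination agreement A and E exchange positions.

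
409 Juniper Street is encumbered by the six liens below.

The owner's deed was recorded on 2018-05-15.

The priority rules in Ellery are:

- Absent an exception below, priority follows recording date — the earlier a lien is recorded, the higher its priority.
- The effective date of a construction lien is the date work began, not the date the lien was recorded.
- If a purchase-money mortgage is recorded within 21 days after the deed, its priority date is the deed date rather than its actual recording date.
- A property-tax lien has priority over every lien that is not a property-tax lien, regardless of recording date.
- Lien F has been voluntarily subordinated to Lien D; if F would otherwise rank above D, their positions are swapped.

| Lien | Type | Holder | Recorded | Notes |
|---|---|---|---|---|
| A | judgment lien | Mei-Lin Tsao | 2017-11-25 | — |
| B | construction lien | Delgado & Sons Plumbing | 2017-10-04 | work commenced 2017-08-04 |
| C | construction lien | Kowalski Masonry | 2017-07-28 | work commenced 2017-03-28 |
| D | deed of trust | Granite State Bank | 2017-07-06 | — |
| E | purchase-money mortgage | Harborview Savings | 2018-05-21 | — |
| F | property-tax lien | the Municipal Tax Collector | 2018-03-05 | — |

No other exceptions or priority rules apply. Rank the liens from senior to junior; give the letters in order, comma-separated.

D, C, F, B, A, E

Effective dates after the stated exceptions: B is treated as recorded 2017-08-04, the work-commencement date; C is treated as recorded 2017-03-28, the work-commencement date; E was recorded within the 21-day window, so its effective date is the deed date 2018-05-15.
F is a property-tax lien, so it outranks all other liens regardless of date.
Remaining liens by effective date: C (2017-03-28), D (2017-07-06), B (2017-08-04), A (2017-11-25), E (2018-05-15).
F is senior to D before the subordination, so the two trade places.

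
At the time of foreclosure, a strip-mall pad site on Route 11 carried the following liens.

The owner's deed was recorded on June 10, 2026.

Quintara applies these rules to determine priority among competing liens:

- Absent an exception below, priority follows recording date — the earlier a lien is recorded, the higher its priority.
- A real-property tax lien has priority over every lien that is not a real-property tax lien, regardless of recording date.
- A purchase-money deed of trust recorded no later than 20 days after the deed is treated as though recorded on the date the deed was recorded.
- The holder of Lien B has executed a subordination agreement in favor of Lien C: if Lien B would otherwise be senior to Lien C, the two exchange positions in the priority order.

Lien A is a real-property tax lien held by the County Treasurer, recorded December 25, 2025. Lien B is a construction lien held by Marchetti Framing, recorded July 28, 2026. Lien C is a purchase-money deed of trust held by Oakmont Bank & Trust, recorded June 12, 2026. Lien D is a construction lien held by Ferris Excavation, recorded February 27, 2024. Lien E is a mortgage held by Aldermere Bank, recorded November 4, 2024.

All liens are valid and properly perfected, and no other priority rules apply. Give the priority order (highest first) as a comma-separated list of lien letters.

A, D, E, C, B

Effective dates after the stated exceptions: C was recorded within the 20-day window, so its effective date is the deed date June 10, 2026.
As a real-property tax lien, A is senior to every other lien.
Remaining liens by effective date: D (February 27, 2024), E (November 4, 2024), C (June 10, 2026), B (July 28, 2026).
Since B is not senior to C, the subordination leaves the order unchanged.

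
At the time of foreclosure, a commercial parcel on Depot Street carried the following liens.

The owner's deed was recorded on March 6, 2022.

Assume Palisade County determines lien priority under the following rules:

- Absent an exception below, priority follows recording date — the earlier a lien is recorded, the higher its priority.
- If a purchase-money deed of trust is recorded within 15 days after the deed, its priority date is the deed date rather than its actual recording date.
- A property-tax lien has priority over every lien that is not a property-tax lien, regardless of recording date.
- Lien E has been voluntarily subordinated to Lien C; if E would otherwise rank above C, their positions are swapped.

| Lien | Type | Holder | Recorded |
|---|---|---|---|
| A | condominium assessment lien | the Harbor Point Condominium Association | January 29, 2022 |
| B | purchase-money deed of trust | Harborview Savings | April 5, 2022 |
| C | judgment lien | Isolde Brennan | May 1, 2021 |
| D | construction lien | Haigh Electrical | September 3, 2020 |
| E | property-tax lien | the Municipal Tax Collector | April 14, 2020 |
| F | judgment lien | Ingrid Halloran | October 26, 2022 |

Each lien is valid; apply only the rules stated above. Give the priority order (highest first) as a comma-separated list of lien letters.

C, D, E, A, B, F

Effective dates after the stated exceptions: B was recorded 30 days after the deed, outside the 15-day window, so it keeps its recording date.
As a property-tax lien, E is senior to every other lien.
Among the remaining liens, by effective date: D (September 3, 2020), C (May 1, 2021), A (January 29, 2022), B (April 5, 2022), F (October 26, 2022).
Because E would otherwise rank above C, the subordination swaps them.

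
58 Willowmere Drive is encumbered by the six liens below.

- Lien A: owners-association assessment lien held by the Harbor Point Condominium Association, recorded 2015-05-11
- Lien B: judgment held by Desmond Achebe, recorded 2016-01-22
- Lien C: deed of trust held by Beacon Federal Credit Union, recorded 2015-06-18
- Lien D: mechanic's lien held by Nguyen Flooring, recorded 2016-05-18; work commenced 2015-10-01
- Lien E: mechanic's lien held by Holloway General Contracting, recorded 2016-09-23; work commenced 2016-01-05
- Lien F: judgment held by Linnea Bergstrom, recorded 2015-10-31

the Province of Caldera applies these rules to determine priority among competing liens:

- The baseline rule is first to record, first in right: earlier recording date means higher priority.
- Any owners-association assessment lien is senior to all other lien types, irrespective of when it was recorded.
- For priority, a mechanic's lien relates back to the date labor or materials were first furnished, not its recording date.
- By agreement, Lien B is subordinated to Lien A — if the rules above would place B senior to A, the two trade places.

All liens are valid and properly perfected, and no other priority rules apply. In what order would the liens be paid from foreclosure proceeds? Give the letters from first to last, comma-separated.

Effective dates after the stated exceptions: D relates back to 2015-10-01 (work commenced); E is treated as recorded 2016-01-05, the work-commencement date.
A is an owners-association assessment lien, so it outranks all other liens regardless of date.
Ordering the rest by effective date: C (2015-06-18), D (2015-10-01), F (2015-10-31), E (2016-01-05), B (2016-01-22).
Since B is not senior to A, the subordination leaves the order unchanged.

A, C, D, F, E, B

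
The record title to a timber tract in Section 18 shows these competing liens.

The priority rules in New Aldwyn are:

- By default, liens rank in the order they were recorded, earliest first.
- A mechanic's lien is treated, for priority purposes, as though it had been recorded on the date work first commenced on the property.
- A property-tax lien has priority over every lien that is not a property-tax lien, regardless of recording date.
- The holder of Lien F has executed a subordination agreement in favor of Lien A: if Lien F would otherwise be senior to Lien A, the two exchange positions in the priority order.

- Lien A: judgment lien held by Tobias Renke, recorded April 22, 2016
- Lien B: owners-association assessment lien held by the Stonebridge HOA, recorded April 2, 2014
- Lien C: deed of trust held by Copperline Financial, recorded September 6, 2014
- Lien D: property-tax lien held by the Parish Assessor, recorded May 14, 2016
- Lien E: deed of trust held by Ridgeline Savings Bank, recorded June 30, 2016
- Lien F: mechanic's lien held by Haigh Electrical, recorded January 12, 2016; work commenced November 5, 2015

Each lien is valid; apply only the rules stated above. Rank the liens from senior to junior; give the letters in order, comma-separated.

D, B, C, A, F, E

Effective dates: F is treated as recorded November 5, 2015, the work-commencement date.
D, as a property-tax lien, has superpriority and ranks first.
The other liens, earliest effective date first: B (April 2, 2014), C (September 6, 2014), F (November 5, 2015), A (April 22, 2016), E (June 30, 2016).
The subordination applies — F was senior to A — so F and A swap.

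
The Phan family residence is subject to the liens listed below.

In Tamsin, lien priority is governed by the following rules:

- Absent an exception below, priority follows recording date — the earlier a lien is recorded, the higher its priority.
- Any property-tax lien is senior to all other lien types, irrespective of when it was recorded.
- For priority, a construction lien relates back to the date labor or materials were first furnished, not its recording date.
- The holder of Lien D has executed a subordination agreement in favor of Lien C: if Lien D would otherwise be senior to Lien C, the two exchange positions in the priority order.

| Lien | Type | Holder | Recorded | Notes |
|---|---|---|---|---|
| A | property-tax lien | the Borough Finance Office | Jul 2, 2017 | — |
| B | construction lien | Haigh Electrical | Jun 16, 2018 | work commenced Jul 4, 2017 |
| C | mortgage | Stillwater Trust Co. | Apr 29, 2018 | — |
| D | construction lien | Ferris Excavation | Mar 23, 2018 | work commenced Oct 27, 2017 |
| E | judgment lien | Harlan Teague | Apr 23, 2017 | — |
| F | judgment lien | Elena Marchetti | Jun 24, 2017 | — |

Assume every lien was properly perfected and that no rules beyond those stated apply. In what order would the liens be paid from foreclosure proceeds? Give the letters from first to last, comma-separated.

A, E, F, B, C, D

First, effective dates: B relates back to Jul 4, 2017 (work commenced); D relates back to Oct 27, 2017 (work commenced).
A is a property-tax lien, so it outranks all other liens regardless of date.
Remaining liens by effective date: E (Apr 23, 2017), F (Jun 24, 2017), B (Jul 4, 2017), D (Oct 27, 2017), C (Apr 29, 2018).
D is senior to C before the subordination, so the two trade places.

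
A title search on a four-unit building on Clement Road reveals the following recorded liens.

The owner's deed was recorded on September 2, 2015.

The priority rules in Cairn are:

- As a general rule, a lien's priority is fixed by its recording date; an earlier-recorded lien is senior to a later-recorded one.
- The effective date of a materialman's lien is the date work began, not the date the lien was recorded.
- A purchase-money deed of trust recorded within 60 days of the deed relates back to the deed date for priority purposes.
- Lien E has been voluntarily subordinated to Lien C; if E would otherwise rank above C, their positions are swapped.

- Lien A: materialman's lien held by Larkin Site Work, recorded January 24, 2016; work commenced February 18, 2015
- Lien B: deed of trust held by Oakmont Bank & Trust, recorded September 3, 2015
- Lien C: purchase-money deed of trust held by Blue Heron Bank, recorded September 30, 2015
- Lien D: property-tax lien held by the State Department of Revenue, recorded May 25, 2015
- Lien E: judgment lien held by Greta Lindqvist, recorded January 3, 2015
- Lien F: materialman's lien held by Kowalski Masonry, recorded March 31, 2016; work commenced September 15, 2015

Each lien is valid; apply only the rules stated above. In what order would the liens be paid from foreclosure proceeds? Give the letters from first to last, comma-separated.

C, A, D, E, B, F

First, effective dates: A relates back to February 18, 2015 (work commenced); C was recorded within the 60-day window, so its effective date is the deed date September 2, 2015; F relates back to September 15, 2015 (work commenced).
By effective date, earliest first: E (January 3, 2015), A (February 18, 2015), D (May 25, 2015), C (September 2, 2015), B (September 3, 2015), F (September 15, 2015).
E is senior to C before the subordination, so the two trade places.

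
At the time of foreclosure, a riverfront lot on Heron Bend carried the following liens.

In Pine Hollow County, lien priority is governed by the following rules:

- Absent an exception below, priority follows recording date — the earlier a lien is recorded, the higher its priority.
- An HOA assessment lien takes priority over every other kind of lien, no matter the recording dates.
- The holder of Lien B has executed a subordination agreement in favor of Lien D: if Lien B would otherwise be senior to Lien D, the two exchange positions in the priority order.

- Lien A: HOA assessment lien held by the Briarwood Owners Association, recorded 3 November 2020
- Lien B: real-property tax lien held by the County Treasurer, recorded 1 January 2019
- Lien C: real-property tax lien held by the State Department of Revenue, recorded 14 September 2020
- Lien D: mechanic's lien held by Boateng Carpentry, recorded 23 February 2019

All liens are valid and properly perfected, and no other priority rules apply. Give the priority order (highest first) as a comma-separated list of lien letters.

A is an HOA assessment lien and takes priority over every other lien.
The other liens, earliest effective date first: B (1 January 2019), D (23 February 2019), C (14 September 2020).
The subordination applies — B was senior to D — so B and D swap.

A, D, B, C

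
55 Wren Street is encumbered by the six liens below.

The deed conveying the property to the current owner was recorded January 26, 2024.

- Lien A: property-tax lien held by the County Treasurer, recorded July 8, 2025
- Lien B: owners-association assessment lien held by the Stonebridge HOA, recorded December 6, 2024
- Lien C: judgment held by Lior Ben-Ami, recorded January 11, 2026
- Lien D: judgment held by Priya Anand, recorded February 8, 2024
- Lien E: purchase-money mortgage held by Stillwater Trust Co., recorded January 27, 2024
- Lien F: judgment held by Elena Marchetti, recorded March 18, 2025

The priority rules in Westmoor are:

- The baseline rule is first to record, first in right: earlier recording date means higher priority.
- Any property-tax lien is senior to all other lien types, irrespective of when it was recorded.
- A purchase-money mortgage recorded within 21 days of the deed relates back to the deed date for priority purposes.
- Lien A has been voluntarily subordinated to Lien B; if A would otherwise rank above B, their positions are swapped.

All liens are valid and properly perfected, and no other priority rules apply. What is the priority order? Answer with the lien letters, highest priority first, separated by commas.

First, effective dates: E's effective date is the deed date, January 26, 2024.
As a property-tax lien, A is senior to every other lien.
Remaining liens by effective date: E (January 26, 2024), D (February 8, 2024), B (December 6, 2024), F (March 18, 2025), C (January 11, 2026).
The subordination applies — A was senior to B — so A and B swap.

B, E, D, A, F, C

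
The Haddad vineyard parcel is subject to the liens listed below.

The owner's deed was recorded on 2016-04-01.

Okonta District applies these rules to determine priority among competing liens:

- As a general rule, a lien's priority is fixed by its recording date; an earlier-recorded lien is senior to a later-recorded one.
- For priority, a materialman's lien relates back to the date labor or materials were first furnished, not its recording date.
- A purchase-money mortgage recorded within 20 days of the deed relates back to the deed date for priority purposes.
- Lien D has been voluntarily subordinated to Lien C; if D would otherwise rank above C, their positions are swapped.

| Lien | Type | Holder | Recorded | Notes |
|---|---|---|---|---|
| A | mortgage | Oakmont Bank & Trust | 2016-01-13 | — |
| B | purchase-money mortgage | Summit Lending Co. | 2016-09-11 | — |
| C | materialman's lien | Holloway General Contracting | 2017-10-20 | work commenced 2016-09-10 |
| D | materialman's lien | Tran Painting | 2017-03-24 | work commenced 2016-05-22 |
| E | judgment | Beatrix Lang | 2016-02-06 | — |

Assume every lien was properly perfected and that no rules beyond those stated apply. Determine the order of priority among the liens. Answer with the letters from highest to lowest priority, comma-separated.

A, E, C, D, B

Effective dates after the stated exceptions: B was recorded 163 days after the deed — beyond 20 days — so no relation-back applies; C relates back to 2016-09-10 (work commenced); D's effective date is 2016-05-22, when work began.
Ordering by effective date: A (2016-01-13), E (2016-02-06), D (2016-05-22), C (2016-09-10), B (2016-09-11).
D would otherwise be senior to C, so under the subordination agreement D and C exchange positions.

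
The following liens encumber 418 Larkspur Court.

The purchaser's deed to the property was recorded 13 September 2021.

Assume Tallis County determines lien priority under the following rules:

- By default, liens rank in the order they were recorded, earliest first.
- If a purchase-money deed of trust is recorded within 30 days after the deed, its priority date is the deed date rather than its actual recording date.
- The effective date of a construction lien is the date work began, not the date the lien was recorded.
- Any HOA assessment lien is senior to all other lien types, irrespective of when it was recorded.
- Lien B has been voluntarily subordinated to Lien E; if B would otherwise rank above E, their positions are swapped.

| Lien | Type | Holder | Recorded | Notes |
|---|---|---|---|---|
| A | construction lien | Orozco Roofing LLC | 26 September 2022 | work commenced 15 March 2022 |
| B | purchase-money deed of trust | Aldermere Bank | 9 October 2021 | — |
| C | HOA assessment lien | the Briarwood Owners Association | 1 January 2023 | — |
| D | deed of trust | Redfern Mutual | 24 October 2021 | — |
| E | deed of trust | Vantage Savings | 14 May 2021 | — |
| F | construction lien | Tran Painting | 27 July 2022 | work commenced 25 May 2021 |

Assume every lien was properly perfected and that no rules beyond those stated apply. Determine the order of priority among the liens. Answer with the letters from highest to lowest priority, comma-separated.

C, E, F, B, D, A

Effective dates after the stated exceptions: A is treated as recorded 15 March 2022, the work-commencement date; B relates back to the deed date 13 September 2021; F relates back to 25 May 2021 (work commenced).
As an HOA assessment lien, C is senior to every other lien.
Among the remaining liens, by effective date: E (14 May 2021), F (25 May 2021), B (13 September 2021), D (24 October 2021), A (15 March 2022).
B already ranks below E; the subordination has no effect.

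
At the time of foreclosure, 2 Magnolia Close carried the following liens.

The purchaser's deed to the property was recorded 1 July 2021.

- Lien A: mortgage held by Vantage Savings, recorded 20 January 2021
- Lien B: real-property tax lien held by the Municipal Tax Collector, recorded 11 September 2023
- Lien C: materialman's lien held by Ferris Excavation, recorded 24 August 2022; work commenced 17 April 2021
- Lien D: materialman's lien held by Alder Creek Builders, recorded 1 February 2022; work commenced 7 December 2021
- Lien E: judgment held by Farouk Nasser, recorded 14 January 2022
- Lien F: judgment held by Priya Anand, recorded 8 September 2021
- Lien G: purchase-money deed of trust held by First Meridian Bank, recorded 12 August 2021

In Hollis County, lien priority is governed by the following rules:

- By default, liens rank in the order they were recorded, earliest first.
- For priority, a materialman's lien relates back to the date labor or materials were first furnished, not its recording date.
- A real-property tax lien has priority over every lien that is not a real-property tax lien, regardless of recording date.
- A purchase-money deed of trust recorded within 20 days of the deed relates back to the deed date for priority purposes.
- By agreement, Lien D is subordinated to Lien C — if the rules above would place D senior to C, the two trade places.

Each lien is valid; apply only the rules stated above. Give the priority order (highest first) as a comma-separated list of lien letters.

Effective dates after the stated exceptions: C relates back to 17 April 2021 (work commenced); D relates back to 7 December 2021 (work commenced); G was recorded 42 days after the deed — beyond 20 days — so no relation-back applies.
As a real-property tax lien, B is senior to every other lien.
Remaining liens by effective date: A (20 January 2021), C (17 April 2021), G (12 August 2021), F (8 September 2021), D (7 December 2021), E (14 January 2022).
Since D is not senior to C, the subordination leaves the order unchanged.

B, A, C, G, F, D, E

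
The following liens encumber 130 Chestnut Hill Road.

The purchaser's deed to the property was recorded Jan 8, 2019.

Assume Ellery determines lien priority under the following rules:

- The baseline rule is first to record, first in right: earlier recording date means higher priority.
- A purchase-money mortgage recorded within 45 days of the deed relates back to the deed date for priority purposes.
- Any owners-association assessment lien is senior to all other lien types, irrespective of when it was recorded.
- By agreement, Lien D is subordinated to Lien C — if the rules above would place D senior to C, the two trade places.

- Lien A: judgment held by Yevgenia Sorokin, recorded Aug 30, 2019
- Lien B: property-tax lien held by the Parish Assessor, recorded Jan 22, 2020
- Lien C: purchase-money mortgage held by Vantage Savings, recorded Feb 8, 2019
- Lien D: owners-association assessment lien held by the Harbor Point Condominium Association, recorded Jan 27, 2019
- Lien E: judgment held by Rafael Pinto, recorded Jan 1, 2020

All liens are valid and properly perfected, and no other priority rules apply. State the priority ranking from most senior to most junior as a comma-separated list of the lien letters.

Effective dates after the stated exceptions: C's effective date is the deed date, Jan 8, 2019.
D is an owners-association assessment lien and takes priority over every other lien.
Ordering the rest by effective date: C (Jan 8, 2019), A (Aug 30, 2019), E (Jan 1, 2020), B (Jan 22, 2020).
D is senior to C before the subordination, so the two trade places.

C, D, A, E, B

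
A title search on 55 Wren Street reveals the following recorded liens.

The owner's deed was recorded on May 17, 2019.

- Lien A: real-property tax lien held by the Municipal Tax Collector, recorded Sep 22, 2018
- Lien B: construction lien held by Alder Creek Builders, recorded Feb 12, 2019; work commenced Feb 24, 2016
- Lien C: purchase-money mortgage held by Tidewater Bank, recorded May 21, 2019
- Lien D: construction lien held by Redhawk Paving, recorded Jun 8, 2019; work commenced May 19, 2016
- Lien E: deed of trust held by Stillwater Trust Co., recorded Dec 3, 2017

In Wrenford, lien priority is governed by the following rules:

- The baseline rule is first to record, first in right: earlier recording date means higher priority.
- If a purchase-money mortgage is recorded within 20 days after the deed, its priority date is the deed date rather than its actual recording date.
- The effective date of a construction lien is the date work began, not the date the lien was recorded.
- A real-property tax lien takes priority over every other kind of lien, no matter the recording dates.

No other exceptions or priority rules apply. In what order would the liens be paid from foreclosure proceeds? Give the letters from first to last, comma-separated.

Effective dates: B is treated as recorded Feb 24, 2016, the work-commencement date; C's effective date is the deed date, May 17, 2019; D's effective date is May 19, 2016, when work began.
A is a real-property tax lien, so it outranks all other liens regardless of date.
Ordering the rest by effective date: B (Feb 24, 2016), D (May 19, 2016), E (Dec 3, 2017), C (May 17, 2019).

A, B, D, E, C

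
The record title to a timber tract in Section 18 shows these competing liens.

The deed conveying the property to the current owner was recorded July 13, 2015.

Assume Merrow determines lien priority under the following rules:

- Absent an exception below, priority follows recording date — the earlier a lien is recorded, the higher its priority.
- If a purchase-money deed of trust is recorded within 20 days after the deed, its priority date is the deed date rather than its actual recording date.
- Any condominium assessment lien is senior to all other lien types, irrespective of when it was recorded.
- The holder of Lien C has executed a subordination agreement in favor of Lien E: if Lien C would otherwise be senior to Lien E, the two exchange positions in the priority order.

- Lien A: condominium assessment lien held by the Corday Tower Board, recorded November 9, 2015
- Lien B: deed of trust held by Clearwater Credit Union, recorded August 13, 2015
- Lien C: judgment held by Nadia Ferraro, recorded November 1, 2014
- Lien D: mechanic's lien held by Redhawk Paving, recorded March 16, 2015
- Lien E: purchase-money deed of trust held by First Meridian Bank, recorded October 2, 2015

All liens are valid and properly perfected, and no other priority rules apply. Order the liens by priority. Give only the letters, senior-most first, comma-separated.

Adjusting effective dates: E was recorded 81 days after the deed, outside the 20-day window, so it keeps its recording date.
As a condominium assessment lien, A is senior to every other lien.
The other liens, earliest effective date first: C (November 1, 2014), D (March 16, 2015), B (August 13, 2015), E (October 2, 2015).
C is senior to E before the subordination, so the two trade places.

A, E, D, B, C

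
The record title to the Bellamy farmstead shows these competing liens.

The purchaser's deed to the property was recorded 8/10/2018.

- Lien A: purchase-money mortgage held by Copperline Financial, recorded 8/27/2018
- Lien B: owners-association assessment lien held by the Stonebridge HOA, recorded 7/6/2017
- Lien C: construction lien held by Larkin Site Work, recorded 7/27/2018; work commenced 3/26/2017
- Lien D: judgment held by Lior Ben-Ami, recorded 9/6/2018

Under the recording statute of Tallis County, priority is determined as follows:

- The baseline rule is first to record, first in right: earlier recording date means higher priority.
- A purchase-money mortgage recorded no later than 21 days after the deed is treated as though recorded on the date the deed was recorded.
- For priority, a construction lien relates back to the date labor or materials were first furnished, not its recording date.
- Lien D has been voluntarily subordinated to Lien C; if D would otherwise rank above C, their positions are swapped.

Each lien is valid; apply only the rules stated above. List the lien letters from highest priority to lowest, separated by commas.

Effective dates after the stated exceptions: A was recorded within the 21-day window, so its effective date is the deed date 8/10/2018; C's effective date is 3/26/2017, when work began.
By effective date, earliest first: C (3/26/2017), B (7/6/2017), A (8/10/2018), D (9/6/2018).
D is already junior to C, so the subordination agreement changes nothing.

C, B, A, D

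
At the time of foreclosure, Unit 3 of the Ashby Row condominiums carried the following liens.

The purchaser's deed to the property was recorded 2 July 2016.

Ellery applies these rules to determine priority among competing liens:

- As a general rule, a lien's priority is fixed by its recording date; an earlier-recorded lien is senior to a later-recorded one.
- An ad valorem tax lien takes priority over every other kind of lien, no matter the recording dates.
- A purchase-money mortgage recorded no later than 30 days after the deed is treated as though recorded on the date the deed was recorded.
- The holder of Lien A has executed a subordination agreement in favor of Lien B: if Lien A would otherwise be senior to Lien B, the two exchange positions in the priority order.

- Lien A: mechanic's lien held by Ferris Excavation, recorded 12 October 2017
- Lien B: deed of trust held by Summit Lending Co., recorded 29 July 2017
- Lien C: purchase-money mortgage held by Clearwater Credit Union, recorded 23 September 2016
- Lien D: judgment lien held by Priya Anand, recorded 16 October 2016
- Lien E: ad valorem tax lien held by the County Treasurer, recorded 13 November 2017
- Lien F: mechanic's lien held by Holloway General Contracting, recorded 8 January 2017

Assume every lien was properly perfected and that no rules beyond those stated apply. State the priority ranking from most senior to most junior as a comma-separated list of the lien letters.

Adjusting effective dates: C missed the 30-day window (83 days after the deed), so its recording date stands.
E is an ad valorem tax lien and takes priority over every other lien.
Remaining liens by effective date: C (23 September 2016), D (16 October 2016), F (8 January 2017), B (29 July 2017), A (12 October 2017).
Since A is not senior to B, the subordination leaves the order unchanged.

E, C, D, F, B, A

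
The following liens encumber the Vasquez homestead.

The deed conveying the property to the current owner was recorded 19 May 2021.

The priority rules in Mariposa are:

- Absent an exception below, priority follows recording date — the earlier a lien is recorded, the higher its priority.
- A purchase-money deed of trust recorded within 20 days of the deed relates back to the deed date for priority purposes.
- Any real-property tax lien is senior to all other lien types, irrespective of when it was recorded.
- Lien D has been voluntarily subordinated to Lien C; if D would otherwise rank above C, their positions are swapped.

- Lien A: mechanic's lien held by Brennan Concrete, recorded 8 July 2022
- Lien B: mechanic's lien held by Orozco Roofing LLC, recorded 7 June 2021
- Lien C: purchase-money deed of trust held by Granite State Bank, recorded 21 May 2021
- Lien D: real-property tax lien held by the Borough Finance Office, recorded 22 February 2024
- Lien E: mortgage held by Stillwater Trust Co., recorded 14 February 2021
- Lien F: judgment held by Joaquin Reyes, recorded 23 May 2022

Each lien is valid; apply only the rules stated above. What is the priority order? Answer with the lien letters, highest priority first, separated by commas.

C, E, D, B, F, A

Effective dates: C relates back to the deed date 19 May 2021.
D is a real-property tax lien and takes priority over every other lien.
Among the remaining liens, by effective date: E (14 February 2021), C (19 May 2021), B (7 June 2021), F (23 May 2022), A (8 July 2022).
The subordination applies — D was senior to C — so D and C swap.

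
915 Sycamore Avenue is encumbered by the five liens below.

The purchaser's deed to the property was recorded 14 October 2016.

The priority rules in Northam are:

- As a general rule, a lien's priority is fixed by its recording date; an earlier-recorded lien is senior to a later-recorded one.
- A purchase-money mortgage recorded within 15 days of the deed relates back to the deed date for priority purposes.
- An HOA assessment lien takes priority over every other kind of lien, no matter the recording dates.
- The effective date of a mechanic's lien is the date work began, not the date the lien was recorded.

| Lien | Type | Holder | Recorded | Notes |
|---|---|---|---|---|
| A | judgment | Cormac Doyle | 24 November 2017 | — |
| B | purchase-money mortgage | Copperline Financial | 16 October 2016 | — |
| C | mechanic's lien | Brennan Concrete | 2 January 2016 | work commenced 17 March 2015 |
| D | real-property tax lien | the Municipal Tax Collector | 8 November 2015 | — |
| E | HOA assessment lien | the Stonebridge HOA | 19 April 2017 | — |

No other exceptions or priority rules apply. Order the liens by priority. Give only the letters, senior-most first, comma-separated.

E, C, D, B, A

First, effective dates: B was recorded within the 15-day window, so its effective date is the deed date 14 October 2016; C relates back to 17 March 2015 (work commenced).
As an HOA assessment lien, E is senior to every other lien.
Ordering the rest by effective date: C (17 March 2015), D (8 November 2015), B (14 October 2016), A (24 November 2017).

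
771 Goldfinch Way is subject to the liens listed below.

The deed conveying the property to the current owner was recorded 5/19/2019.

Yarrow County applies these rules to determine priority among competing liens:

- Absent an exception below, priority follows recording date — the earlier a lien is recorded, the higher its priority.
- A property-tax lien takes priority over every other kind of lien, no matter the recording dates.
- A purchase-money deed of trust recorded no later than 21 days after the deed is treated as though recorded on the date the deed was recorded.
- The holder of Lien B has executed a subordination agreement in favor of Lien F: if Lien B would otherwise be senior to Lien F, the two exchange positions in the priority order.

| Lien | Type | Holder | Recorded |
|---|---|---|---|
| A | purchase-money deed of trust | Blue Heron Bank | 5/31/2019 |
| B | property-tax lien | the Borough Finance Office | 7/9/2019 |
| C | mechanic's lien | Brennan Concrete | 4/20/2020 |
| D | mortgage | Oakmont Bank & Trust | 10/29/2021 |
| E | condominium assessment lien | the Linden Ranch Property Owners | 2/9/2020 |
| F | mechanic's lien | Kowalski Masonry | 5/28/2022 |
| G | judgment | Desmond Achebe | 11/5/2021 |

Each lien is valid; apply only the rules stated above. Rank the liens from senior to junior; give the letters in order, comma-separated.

Effective dates: A relates back to the deed date 5/19/2019.
B is a property-tax lien and takes priority over every other lien.
The other liens, earliest effective date first: A (5/19/2019), E (2/9/2020), C (4/20/2020), D (10/29/2021), G (11/5/2021), F (5/28/2022).
Because B would otherwise rank above F, the subordination swaps them.

F, A, E, C, D, G, B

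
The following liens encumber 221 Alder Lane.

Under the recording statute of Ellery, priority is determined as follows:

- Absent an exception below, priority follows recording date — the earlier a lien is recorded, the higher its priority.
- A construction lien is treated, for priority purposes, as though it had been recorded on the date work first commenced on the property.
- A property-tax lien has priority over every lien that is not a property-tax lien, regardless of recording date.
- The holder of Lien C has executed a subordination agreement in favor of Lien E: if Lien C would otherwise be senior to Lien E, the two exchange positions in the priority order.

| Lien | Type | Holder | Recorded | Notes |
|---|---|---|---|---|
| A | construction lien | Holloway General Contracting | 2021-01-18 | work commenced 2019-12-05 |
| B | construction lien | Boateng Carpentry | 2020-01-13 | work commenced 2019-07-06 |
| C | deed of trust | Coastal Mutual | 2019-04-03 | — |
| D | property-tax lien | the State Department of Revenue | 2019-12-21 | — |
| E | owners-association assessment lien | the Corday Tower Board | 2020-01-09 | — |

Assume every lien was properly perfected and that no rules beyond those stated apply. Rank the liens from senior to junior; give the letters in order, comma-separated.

First, effective dates: A's effective date is 2019-12-05, when work began; B relates back to 2019-07-06 (work commenced).
D is a property-tax lien, so it outranks all other liens regardless of date.
Among the remaining liens, by effective date: C (2019-04-03), B (2019-07-06), A (2019-12-05), E (2020-01-09).
C is senior to E before the subordination, so the two trade places.

D, E, B, A, C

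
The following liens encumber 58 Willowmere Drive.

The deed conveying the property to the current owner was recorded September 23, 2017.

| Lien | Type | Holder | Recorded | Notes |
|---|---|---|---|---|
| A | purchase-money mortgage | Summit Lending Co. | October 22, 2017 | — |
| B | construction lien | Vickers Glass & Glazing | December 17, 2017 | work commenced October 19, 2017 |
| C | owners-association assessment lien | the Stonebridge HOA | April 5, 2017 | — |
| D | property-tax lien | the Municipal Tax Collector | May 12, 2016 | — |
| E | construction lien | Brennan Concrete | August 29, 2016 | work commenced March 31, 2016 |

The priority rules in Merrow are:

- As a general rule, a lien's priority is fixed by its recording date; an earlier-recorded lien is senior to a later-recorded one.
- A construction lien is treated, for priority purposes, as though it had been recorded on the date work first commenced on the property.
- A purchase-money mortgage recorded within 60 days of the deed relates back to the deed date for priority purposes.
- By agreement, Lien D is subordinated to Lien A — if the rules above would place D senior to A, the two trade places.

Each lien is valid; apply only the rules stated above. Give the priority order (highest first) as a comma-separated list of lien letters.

Adjusting effective dates: A was recorded within the 60-day window, so its effective date is the deed date September 23, 2017; B is treated as recorded October 19, 2017, the work-commencement date; E's effective date is March 31, 2016, when work began.
By effective date, earliest first: E (March 31, 2016), D (May 12, 2016), C (April 5, 2017), A (September 23, 2017), B (October 19, 2017).
The subordination applies — D was senior to A — so D and A swap.

E, A, C, D, B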